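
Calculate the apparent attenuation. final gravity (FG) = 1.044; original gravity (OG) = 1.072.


AA = (OG − FG)/(OG − 1) · 100
AA = (1.072 − 1.044)/(1.072 − 1) · 100

38.8889 %


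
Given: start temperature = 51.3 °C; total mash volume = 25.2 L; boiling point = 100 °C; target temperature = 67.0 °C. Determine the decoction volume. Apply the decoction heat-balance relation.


V_dec = V_total·(T_target − T_start)/(T_boil − T_start)
V_dec = 25.2·(67.0 − 51.3)/(100 − 51.3)

8.1240 L


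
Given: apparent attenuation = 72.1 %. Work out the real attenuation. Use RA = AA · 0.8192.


RA = 72.1 · 0.8192

59.0643 %


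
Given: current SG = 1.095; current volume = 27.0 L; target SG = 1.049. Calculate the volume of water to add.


V_water = V·((SG_curr − 1)/(SG_target − 1) − 1)
V_water = 27.0·((1.095 − 1)/(1.049 − 1) − 1)

25.3469 L


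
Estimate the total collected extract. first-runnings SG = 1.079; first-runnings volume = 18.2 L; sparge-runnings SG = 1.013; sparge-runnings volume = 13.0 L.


total = Σ (SG_i − 1)·1000·V_i
first = (1.079 − 1)·1000·18.2 = 1437.8000
sparge = (1.013 − 1)·1000·13.0 = 169.0000
total = 1437.8000 + 169.0000

1606.8000 gravity·L


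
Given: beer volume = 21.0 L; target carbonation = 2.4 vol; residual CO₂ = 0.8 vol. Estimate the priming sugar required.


sugar = (target − residual)·4.0·V
sugar = (2.4 − 0.8)·4.0·21.0

134.4000 g


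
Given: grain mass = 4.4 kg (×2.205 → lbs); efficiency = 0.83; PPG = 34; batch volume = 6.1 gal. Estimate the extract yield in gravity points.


points = lbs × PPG × eff / vol
lbs = 4.4 × 2.205 = 9.7020
points = 9.7020 × 34 × 0.83 / 6.1

44.8837 points


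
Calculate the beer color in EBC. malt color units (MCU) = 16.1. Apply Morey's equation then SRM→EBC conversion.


SRM = 1.4922·MCU^0.6859;  EBC = SRM·1.97
SRM = 1.4922·16.1^0.6859 = 10.0367
EBC = 10.0367·1.97

19.7722 EBC


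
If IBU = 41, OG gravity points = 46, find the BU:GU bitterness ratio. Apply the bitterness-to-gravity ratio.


BU:GU = IBU / OG_points
BU:GU = 41 / 46

0.8913


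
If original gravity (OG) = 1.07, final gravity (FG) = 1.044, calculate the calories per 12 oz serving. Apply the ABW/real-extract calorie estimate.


ABW = (OG−FG)·131.25·0.79/FG;  °P = 259 − 259/SG (for OG→OE and FG→AE);  RE = 0.1808·OE + 0.8192·AE;  Cal = (6.9·ABW + 4·(RE−0.1))·FG·3.55
ABW = (1.07 − 1.044)·131.25·0.79/1.044 = 2.5823
OE = 259 − 259/1.07 = 16.9439 °P
AE = 259 − 259/1.044 = 10.9157 °P
RE = 0.1808·16.9439 + 0.8192·10.9157 = 12.0056 °P
Cal = (6.9·2.5823 + 4·(12.0056−0.1))·1.044·3.55

242.5338 kcal


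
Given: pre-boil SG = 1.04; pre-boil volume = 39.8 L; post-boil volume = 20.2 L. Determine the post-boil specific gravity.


SG_post = 1 + (SG_pre − 1)·V_pre/V_post
pts_pre = (1.04 − 1)·1000 = 40.0000
pts_post = 40.0000·39.8/20.2 = 78.8119
SG_post = 1 + 78.8119/1000

1.0788


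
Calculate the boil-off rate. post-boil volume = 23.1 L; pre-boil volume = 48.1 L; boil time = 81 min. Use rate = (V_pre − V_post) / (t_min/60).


rate = (48.1 − 23.1) / (81/60)

18.5185 L/hr


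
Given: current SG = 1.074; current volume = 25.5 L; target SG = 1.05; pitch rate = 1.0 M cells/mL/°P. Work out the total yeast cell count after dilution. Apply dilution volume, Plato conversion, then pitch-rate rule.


V_w = V·((SG_c−1)/(SG_t−1)−1);  °P = 259 − 259/SG_t;  cells = rate·(V+V_w)·°P
V_w = 25.5·((1.074−1)/(1.05−1)−1) = 12.2400
V_final = 25.5 + 12.2400 = 37.7400
°P = 259 − 259/1.05 = 12.3333
cells = 1.0·37.7400·12.3333

465.4600 billion cells


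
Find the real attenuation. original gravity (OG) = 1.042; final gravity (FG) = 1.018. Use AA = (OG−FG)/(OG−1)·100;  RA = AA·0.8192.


AA = (1.042 − 1.018)/(1.042 − 1)·100 = 57.1429
RA = 57.1429·0.8192

46.8114 %


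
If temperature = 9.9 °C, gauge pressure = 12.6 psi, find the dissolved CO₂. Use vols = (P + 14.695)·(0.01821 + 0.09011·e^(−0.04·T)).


vols = (12.6 + 14.695)·(0.01821 + 0.09011·e^(−0.04·9.9))

2.1523 volumes


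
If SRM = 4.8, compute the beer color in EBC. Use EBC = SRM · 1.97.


EBC = 4.8 · 1.97

9.4560 EBC


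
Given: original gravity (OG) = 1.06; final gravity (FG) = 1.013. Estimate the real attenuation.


AA = (OG−FG)/(OG−1)·100;  RA = AA·0.8192
AA = (1.06 − 1.013)/(1.06 − 1)·100 = 78.3333
RA = 78.3333·0.8192

64.1707 %


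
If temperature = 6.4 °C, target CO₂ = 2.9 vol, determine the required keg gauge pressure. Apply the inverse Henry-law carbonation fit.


psi = vols/(0.01821 + 0.09011·e^(−0.04·T)) − 14.695
psi = 2.9/(0.01821 + 0.09011·e^(−0.04·6.4)) − 14.695

18.2716 psi


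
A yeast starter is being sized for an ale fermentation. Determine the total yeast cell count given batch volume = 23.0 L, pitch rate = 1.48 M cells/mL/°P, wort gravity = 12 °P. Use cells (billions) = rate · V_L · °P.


cells = 1.48 · 23.0 · 12

408.4800 billion cells


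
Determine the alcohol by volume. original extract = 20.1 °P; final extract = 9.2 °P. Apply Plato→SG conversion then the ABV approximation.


SG = 259/(259 − P);  ABV = (OG − FG)·131.25
OG = 259/(259 − 20.1) = 1.0841
FG = 259/(259 − 9.2) = 1.0368
ABV = (1.0841 − 1.0368)·131.25

6.2089 % ABV


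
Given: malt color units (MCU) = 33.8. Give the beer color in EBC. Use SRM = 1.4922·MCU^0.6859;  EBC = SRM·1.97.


SRM = 1.4922·33.8^0.6859 = 16.6921
EBC = 16.6921·1.97

32.8834 EBC


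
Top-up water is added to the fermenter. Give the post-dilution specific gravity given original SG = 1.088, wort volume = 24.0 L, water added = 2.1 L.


SG_new = 1 + (SG_old − 1)·V_old/(V_old + V_water)
pts = (1.088 − 1)·1000·24.0/(24.0 + 2.1) = 80.9195
SG_new = 1 + 80.9195/1000

1.0809


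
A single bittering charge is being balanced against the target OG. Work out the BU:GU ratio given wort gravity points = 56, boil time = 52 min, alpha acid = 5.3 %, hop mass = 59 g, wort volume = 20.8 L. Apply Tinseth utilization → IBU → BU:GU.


U = 1.65·0.000125^(GP/1000)·(1−e^(−0.04t))/4.15;  IBU = (α/100)·m·U·1000/V;  BU:GU = IBU/GP
U = 1.65·0.000125^(56/1000)·(1−e^(−0.04·52))/4.15 = 0.2103
IBU = (5.3/100)·59·0.2103·1000/20.8 = 31.6206
BU:GU = 31.6206/56

0.5647


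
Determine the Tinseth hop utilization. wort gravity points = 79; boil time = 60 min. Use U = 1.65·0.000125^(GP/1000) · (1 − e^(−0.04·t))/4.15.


bigness = 1.65·0.000125^(79/1000) = 0.8112
boil_factor = (1 − e^(−0.04·60))/4.15 = 0.2191
U = 0.8112 · 0.2191

0.1777


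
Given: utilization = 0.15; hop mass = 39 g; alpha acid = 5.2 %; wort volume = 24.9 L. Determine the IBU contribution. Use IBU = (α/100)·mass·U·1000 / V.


IBU = (5.2/100)·39·0.15·1000 / 24.9

12.2169 IBU


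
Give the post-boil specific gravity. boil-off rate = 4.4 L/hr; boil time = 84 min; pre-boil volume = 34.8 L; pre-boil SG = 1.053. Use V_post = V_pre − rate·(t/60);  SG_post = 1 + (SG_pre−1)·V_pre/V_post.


V_post = 34.8 − 4.4·(84/60) = 28.6400
SG_post = 1 + (1.053 − 1)·34.8/28.6400

1.0644


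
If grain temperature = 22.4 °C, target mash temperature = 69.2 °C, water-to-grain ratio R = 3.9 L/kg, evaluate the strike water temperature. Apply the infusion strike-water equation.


T_strike = (0.41/R)·(T_mash − T_grain) + T_mash
T_strike = (0.41/3.9)·(69.2 − 22.4) + 69.2

74.1200 °C


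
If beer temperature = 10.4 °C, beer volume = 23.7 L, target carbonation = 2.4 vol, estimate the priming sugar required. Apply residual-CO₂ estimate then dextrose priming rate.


residual = 14.695·(0.01821 + 0.09011·e^(−0.04·T));  sugar = (target − residual)·4.0·V
residual = 14.695·(0.01821 + 0.09011·e^(−0.04·10.4)) = 1.1411
sugar = (2.4 − 1.1411)·4.0·23.7

119.3416 g


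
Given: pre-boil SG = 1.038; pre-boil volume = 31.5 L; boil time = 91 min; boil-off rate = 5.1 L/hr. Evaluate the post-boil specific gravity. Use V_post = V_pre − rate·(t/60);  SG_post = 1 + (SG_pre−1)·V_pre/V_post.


V_post = 31.5 − 5.1·(91/60) = 23.7650
SG_post = 1 + (1.038 − 1)·31.5/23.7650

1.0504


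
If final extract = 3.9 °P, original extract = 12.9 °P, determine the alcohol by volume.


SG = 259/(259 − P);  ABV = (OG − FG)·131.25
OG = 259/(259 − 12.9) = 1.0524
FG = 259/(259 − 3.9) = 1.0153
ABV = (1.0524 − 1.0153)·131.25

4.8733 % ABV


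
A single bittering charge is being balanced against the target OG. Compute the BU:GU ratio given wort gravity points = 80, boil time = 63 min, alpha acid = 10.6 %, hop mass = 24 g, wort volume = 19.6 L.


U = 1.65·0.000125^(GP/1000)·(1−e^(−0.04t))/4.15;  IBU = (α/100)·m·U·1000/V;  BU:GU = IBU/GP
U = 1.65·0.000125^(80/1000)·(1−e^(−0.04·63))/4.15 = 0.1781
IBU = (10.6/100)·24·0.1781·1000/19.6 = 23.1217
BU:GU = 23.1217/80

0.2890


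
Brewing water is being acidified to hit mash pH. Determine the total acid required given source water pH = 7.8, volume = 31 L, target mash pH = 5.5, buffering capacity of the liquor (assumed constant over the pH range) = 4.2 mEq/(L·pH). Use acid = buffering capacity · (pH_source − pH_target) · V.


acid = 4.2 · (7.8 − 5.5) · 31

299.4600 mEq


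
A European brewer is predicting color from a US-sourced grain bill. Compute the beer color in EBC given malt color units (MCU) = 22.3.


SRM = 1.4922·MCU^0.6859;  EBC = SRM·1.97
SRM = 1.4922·22.3^0.6859 = 12.5496
EBC = 12.5496·1.97

24.7227 EBC


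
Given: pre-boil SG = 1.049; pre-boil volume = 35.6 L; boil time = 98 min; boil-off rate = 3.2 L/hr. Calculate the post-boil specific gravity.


V_post = V_pre − rate·(t/60);  SG_post = 1 + (SG_pre−1)·V_pre/V_post
V_post = 35.6 − 3.2·(98/60) = 30.3733
SG_post = 1 + (1.049 − 1)·35.6/30.3733

1.0574


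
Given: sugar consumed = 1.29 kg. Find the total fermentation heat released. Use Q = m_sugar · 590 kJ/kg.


Q = 1.29 · 590

761.1000 kJ


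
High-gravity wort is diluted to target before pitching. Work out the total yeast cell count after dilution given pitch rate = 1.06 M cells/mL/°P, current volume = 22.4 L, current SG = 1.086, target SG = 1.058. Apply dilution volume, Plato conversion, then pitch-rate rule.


V_w = V·((SG_c−1)/(SG_t−1)−1);  °P = 259 − 259/SG_t;  cells = rate·(V+V_w)·°P
V_w = 22.4·((1.086−1)/(1.058−1)−1) = 10.8138
V_final = 22.4 + 10.8138 = 33.2138
°P = 259 − 259/1.058 = 14.1985
cells = 1.06·33.2138·14.1985

499.8808 billion cells


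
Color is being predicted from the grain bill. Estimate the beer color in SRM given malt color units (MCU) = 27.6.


SRM = 1.4922 · MCU^0.6859
SRM = 1.4922 · 27.6^0.6859

14.5260 SRM


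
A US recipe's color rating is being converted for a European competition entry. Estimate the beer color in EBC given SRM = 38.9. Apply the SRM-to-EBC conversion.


EBC = SRM · 1.97
EBC = 38.9 · 1.97

76.6330 EBC


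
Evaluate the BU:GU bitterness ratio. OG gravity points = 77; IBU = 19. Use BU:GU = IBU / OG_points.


BU:GU = 19 / 77

0.2468


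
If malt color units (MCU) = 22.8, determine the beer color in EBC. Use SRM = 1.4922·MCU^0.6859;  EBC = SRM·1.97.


SRM = 1.4922·22.8^0.6859 = 12.7419
EBC = 12.7419·1.97

25.1016 EBC


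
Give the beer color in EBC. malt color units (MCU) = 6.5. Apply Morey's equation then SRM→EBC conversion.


SRM = 1.4922·MCU^0.6859;  EBC = SRM·1.97
SRM = 1.4922·6.5^0.6859 = 5.3877
EBC = 5.3877·1.97

10.6138 EBC


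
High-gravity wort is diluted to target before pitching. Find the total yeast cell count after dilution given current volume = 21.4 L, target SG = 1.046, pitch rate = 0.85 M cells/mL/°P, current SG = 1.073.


V_w = V·((SG_c−1)/(SG_t−1)−1);  °P = 259 − 259/SG_t;  cells = rate·(V+V_w)·°P
V_w = 21.4·((1.073−1)/(1.046−1)−1) = 12.5609
V_final = 21.4 + 12.5609 = 33.9609
°P = 259 − 259/1.046 = 11.3901
cells = 0.85·33.9609·11.3901

328.7938 billion cells


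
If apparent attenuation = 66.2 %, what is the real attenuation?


RA = AA · 0.8192
RA = 66.2 · 0.8192

54.2310 %


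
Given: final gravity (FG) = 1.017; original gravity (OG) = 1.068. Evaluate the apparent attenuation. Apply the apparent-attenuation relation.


AA = (OG − FG)/(OG − 1) · 100
AA = (1.068 − 1.017)/(1.068 − 1) · 100

75.0000 %


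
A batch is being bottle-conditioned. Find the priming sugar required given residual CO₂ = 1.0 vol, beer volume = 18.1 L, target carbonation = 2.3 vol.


sugar = (target − residual)·4.0·V
sugar = (2.3 − 1.0)·4.0·18.1

94.1200 g


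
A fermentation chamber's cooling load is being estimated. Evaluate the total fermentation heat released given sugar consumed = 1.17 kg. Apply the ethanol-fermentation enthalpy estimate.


Q = m_sugar · 590 kJ/kg
Q = 1.17 · 590

690.3000 kJ


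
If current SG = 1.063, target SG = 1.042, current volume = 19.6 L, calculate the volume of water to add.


V_water = V·((SG_curr − 1)/(SG_target − 1) − 1)
V_water = 19.6·((1.063 − 1)/(1.042 − 1) − 1)

9.8000 L


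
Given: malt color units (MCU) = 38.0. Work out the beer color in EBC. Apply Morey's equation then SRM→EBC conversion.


SRM = 1.4922·MCU^0.6859;  EBC = SRM·1.97
SRM = 1.4922·38.0^0.6859 = 18.0884
EBC = 18.0884·1.97

35.6342 EBC


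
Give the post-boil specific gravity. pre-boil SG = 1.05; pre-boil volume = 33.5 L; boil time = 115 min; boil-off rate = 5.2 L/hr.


V_post = V_pre − rate·(t/60);  SG_post = 1 + (SG_pre−1)·V_pre/V_post
V_post = 33.5 − 5.2·(115/60) = 23.5333
SG_post = 1 + (1.05 − 1)·33.5/23.5333

1.0712


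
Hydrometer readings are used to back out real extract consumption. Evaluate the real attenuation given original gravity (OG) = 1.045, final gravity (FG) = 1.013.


AA = (OG−FG)/(OG−1)·100;  RA = AA·0.8192
AA = (1.045 − 1.013)/(1.045 − 1)·100 = 71.1111
RA = 71.1111·0.8192

58.2542 %


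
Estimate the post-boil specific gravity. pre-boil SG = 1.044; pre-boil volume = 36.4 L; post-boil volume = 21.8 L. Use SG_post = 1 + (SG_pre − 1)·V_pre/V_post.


pts_pre = (1.044 − 1)·1000 = 44.0000
pts_post = 44.0000·36.4/21.8 = 73.4679
SG_post = 1 + 73.4679/1000

1.0735


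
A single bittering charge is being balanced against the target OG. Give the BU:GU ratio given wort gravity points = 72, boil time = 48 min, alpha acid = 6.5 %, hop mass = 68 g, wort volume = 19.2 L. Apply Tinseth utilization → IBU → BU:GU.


U = 1.65·0.000125^(GP/1000)·(1−e^(−0.04t))/4.15;  IBU = (α/100)·m·U·1000/V;  BU:GU = IBU/GP
U = 1.65·0.000125^(72/1000)·(1−e^(−0.04·48))/4.15 = 0.1776
IBU = (6.5/100)·68·0.1776·1000/19.2 = 40.8963
BU:GU = 40.8963/72

0.5680


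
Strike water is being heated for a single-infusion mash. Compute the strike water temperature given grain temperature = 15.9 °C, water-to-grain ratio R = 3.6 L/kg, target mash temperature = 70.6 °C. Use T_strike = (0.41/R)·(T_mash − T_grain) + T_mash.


T_strike = (0.41/3.6)·(70.6 − 15.9) + 70.6

76.8297 °C


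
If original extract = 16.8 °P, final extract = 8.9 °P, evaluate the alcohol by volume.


SG = 259/(259 − P);  ABV = (OG − FG)·131.25
OG = 259/(259 − 16.8) = 1.0694
FG = 259/(259 − 8.9) = 1.0356
ABV = (1.0694 − 1.0356)·131.25

4.4334 % ABV


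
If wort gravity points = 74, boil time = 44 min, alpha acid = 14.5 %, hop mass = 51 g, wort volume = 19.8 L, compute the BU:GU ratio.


U = 1.65·0.000125^(GP/1000)·(1−e^(−0.04t))/4.15;  IBU = (α/100)·m·U·1000/V;  BU:GU = IBU/GP
U = 1.65·0.000125^(74/1000)·(1−e^(−0.04·44))/4.15 = 0.1693
IBU = (14.5/100)·51·0.1693·1000/19.8 = 63.2247
BU:GU = 63.2247/74

0.8544


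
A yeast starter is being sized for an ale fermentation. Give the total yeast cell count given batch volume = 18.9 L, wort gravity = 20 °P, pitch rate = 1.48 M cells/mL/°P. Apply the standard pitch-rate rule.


cells (billions) = rate · V_L · °P
cells = 1.48 · 18.9 · 20

559.4400 billion cells


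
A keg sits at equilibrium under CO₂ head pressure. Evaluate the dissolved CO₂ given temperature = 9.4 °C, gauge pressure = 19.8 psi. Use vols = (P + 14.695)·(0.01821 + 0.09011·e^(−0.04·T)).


vols = (19.8 + 14.695)·(0.01821 + 0.09011·e^(−0.04·9.4))

2.7624 volumes


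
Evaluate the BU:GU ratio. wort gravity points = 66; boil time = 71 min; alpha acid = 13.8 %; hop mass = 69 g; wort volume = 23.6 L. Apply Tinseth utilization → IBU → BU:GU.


U = 1.65·0.000125^(GP/1000)·(1−e^(−0.04t))/4.15;  IBU = (α/100)·m·U·1000/V;  BU:GU = IBU/GP
U = 1.65·0.000125^(66/1000)·(1−e^(−0.04·71))/4.15 = 0.2069
IBU = (13.8/100)·69·0.2069·1000/23.6 = 83.4647
BU:GU = 83.4647/66

1.2646


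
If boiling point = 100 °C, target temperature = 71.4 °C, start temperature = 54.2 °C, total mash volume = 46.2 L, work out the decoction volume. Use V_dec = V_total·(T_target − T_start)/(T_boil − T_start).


V_dec = 46.2·(71.4 − 54.2)/(100 − 54.2)

17.3502 L


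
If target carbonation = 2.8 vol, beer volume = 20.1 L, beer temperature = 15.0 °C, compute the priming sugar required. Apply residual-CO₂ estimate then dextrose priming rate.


residual = 14.695·(0.01821 + 0.09011·e^(−0.04·T));  sugar = (target − residual)·4.0·V
residual = 14.695·(0.01821 + 0.09011·e^(−0.04·15.0)) = 0.9943
sugar = (2.8 − 0.9943)·4.0·20.1

145.1772 g


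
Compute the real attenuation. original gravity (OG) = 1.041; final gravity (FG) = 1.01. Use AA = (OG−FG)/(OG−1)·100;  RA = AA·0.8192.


AA = (1.041 − 1.01)/(1.041 − 1)·100 = 75.6098
RA = 75.6098·0.8192

61.9395 %


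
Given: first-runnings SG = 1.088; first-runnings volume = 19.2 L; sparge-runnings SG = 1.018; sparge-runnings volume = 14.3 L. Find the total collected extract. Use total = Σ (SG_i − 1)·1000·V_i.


first = (1.088 − 1)·1000·19.2 = 1689.6000
sparge = (1.018 − 1)·1000·14.3 = 257.4000
total = 1689.6000 + 257.4000

1947.0000 gravity·L


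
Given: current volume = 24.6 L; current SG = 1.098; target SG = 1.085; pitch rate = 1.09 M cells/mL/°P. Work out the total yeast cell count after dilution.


V_w = V·((SG_c−1)/(SG_t−1)−1);  °P = 259 − 259/SG_t;  cells = rate·(V+V_w)·°P
V_w = 24.6·((1.098−1)/(1.085−1)−1) = 3.7624
V_final = 24.6 + 3.7624 = 28.3624
°P = 259 − 259/1.085 = 20.2903
cells = 1.09·28.3624·20.2903

627.2746 billion cells


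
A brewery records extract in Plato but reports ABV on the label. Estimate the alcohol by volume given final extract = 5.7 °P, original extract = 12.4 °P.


SG = 259/(259 − P);  ABV = (OG − FG)·131.25
OG = 259/(259 − 12.4) = 1.0503
FG = 259/(259 − 5.7) = 1.0225
ABV = (1.0503 − 1.0225)·131.25

3.6462 % ABV


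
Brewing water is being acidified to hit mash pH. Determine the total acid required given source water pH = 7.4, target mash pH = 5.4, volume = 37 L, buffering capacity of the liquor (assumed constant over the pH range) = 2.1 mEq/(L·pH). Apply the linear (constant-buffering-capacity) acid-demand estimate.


acid = buffering capacity · (pH_source − pH_target) · V
acid = 2.1 · (7.4 − 5.4) · 37

155.4000 mEq


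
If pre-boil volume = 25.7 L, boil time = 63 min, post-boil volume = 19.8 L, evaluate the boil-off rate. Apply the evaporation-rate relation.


rate = (V_pre − V_post) / (t_min/60)
rate = (25.7 − 19.8) / (63/60)

5.6190 L/hr


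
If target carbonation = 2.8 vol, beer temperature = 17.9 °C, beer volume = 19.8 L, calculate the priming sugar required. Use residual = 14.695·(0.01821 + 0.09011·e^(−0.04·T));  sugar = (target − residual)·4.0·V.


residual = 14.695·(0.01821 + 0.09011·e^(−0.04·17.9)) = 0.9147
sugar = (2.8 − 0.9147)·4.0·19.8

149.3142 g


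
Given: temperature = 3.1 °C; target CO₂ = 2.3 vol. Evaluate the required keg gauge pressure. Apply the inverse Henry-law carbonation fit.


psi = vols/(0.01821 + 0.09011·e^(−0.04·T)) − 14.695
psi = 2.3/(0.01821 + 0.09011·e^(−0.04·3.1)) − 14.695

8.8197 psi


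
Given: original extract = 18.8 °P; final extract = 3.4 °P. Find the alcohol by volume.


SG = 259/(259 − P);  ABV = (OG − FG)·131.25
OG = 259/(259 − 18.8) = 1.0783
FG = 259/(259 − 3.4) = 1.0133
ABV = (1.0783 − 1.0133)·131.25

8.5268 % ABV


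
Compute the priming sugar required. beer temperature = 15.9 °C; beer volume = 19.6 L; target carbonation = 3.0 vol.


residual = 14.695·(0.01821 + 0.09011·e^(−0.04·T));  sugar = (target − residual)·4.0·V
residual = 14.695·(0.01821 + 0.09011·e^(−0.04·15.9)) = 0.9686
sugar = (3.0 − 0.9686)·4.0·19.6

159.2604 g


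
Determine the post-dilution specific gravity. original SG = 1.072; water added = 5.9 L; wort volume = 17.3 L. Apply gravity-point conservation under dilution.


SG_new = 1 + (SG_old − 1)·V_old/(V_old + V_water)
pts = (1.072 − 1)·1000·17.3/(17.3 + 5.9) = 53.6897
SG_new = 1 + 53.6897/1000

1.0537


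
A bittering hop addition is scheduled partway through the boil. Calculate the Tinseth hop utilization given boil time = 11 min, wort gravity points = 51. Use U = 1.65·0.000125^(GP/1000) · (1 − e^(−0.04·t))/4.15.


bigness = 1.65·0.000125^(51/1000) = 1.0433
boil_factor = (1 − e^(−0.04·11))/4.15 = 0.0858
U = 1.0433 · 0.0858

0.0895


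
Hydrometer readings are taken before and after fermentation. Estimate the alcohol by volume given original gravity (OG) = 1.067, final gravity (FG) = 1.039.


ABV = (OG − FG) · 131.25
ABV = (1.067 − 1.039) · 131.25

3.6750 % ABV


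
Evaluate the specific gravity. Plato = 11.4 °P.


SG = 259/(259 − P)
SG = 259/(259 − 11.4)

1.0460


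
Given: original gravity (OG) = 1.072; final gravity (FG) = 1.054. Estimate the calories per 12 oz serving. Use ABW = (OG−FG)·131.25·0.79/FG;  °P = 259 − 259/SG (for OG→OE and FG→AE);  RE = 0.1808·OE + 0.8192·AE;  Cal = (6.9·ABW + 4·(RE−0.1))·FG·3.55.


ABW = (1.072 − 1.054)·131.25·0.79/1.054 = 1.7708
OE = 259 − 259/1.072 = 17.3955 °P
AE = 259 − 259/1.054 = 13.2694 °P
RE = 0.1808·17.3955 + 0.8192·13.2694 = 14.0154 °P
Cal = (6.9·1.7708 + 4·(14.0154−0.1))·1.054·3.55

253.9865 kcal


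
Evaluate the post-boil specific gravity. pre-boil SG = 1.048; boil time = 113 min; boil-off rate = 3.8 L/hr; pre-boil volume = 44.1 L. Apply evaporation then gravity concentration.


V_post = V_pre − rate·(t/60);  SG_post = 1 + (SG_pre−1)·V_pre/V_post
V_post = 44.1 − 3.8·(113/60) = 36.9433
SG_post = 1 + (1.048 − 1)·44.1/36.9433

1.0573


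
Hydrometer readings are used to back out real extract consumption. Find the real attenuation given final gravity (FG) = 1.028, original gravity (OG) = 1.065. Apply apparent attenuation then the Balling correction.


AA = (OG−FG)/(OG−1)·100;  RA = AA·0.8192
AA = (1.065 − 1.028)/(1.065 − 1)·100 = 56.9231
RA = 56.9231·0.8192

46.6314 %


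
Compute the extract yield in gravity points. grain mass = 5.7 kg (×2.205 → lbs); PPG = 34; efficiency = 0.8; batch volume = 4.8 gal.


points = lbs × PPG × eff / vol
lbs = 5.7 × 2.205 = 12.5685
points = 12.5685 × 34 × 0.8 / 4.8

71.2215 points


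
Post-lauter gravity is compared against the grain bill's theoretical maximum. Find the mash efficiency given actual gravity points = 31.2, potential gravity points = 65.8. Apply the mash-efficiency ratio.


efficiency = actual / potential × 100
efficiency = 31.2 / 65.8 × 100

47.4164 %


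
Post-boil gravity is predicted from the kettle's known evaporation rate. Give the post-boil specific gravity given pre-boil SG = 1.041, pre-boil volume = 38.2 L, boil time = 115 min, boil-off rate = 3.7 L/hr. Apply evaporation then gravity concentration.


V_post = V_pre − rate·(t/60);  SG_post = 1 + (SG_pre−1)·V_pre/V_post
V_post = 38.2 − 3.7·(115/60) = 31.1083
SG_post = 1 + (1.041 − 1)·38.2/31.1083

1.0503


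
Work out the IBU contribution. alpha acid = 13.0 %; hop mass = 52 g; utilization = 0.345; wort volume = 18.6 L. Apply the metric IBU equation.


IBU = (α/100)·mass·U·1000 / V
IBU = (13.0/100)·52·0.345·1000 / 18.6

125.3871 IBU


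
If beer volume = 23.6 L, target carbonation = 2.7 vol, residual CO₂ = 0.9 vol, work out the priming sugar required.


sugar = (target − residual)·4.0·V
sugar = (2.7 − 0.9)·4.0·23.6

169.9200 g


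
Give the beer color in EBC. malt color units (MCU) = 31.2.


SRM = 1.4922·MCU^0.6859;  EBC = SRM·1.97
SRM = 1.4922·31.2^0.6859 = 15.8004
EBC = 15.8004·1.97

31.1268 EBC


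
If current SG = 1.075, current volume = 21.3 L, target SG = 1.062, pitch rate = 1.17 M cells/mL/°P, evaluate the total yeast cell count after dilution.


V_w = V·((SG_c−1)/(SG_t−1)−1);  °P = 259 − 259/SG_t;  cells = rate·(V+V_w)·°P
V_w = 21.3·((1.075−1)/(1.062−1)−1) = 4.4661
V_final = 21.3 + 4.4661 = 25.7661
°P = 259 − 259/1.062 = 15.1205
cells = 1.17·25.7661·15.1205

455.8290 billion cells


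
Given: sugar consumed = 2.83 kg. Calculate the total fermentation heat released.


Q = m_sugar · 590 kJ/kg
Q = 2.83 · 590

1669.7000 kJ


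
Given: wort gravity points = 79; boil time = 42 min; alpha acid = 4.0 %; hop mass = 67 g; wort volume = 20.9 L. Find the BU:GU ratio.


U = 1.65·0.000125^(GP/1000)·(1−e^(−0.04t))/4.15;  IBU = (α/100)·m·U·1000/V;  BU:GU = IBU/GP
U = 1.65·0.000125^(79/1000)·(1−e^(−0.04·42))/4.15 = 0.1590
IBU = (4.0/100)·67·0.1590·1000/20.9 = 20.3941
BU:GU = 20.3941/79

0.2582


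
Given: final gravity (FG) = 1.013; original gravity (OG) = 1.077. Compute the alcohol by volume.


ABV = (OG − FG) · 131.25
ABV = (1.077 − 1.013) · 131.25

8.4000 % ABV


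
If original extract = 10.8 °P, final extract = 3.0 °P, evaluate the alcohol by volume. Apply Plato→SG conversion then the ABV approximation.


SG = 259/(259 − P);  ABV = (OG − FG)·131.25
OG = 259/(259 − 10.8) = 1.0435
FG = 259/(259 − 3.0) = 1.0117
ABV = (1.0435 − 1.0117)·131.25

4.1730 % ABV


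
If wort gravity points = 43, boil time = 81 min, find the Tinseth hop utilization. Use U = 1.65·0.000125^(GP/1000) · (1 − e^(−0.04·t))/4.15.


bigness = 1.65·0.000125^(43/1000) = 1.1211
boil_factor = (1 − e^(−0.04·81))/4.15 = 0.2315
U = 1.1211 · 0.2315

0.2596


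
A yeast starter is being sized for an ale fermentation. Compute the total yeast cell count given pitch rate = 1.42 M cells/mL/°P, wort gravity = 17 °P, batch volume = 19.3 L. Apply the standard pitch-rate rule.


cells (billions) = rate · V_L · °P
cells = 1.42 · 19.3 · 17

465.9020 billion cells


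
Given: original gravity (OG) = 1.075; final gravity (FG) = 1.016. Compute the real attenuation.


AA = (OG−FG)/(OG−1)·100;  RA = AA·0.8192
AA = (1.075 − 1.016)/(1.075 − 1)·100 = 78.6667
RA = 78.6667·0.8192

64.4437 %


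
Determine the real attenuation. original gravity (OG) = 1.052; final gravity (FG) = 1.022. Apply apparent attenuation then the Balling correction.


AA = (OG−FG)/(OG−1)·100;  RA = AA·0.8192
AA = (1.052 − 1.022)/(1.052 − 1)·100 = 57.6923
RA = 57.6923·0.8192

47.2615 %


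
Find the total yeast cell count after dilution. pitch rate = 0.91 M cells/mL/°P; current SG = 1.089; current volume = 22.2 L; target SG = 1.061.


V_w = V·((SG_c−1)/(SG_t−1)−1);  °P = 259 − 259/SG_t;  cells = rate·(V+V_w)·°P
V_w = 22.2·((1.089−1)/(1.061−1)−1) = 10.1902
V_final = 22.2 + 10.1902 = 32.3902
°P = 259 − 259/1.061 = 14.8907
cells = 0.91·32.3902·14.8907

438.9032 billion cells


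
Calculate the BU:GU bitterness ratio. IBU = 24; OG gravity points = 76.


BU:GU = IBU / OG_points
BU:GU = 24 / 76

0.3158


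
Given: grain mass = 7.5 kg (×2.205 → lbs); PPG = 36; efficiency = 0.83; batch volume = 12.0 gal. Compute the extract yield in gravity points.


points = lbs × PPG × eff / vol
lbs = 7.5 × 2.205 = 16.5375
points = 16.5375 × 36 × 0.83 / 12.0

41.1784 points


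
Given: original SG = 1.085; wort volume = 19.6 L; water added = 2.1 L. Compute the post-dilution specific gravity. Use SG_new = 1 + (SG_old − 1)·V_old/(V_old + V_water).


pts = (1.085 − 1)·1000·19.6/(19.6 + 2.1) = 76.7742
SG_new = 1 + 76.7742/1000

1.0768


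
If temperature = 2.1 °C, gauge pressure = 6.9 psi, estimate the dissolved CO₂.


vols = (P + 14.695)·(0.01821 + 0.09011·e^(−0.04·T))
vols = (6.9 + 14.695)·(0.01821 + 0.09011·e^(−0.04·2.1))

2.1824 volumes


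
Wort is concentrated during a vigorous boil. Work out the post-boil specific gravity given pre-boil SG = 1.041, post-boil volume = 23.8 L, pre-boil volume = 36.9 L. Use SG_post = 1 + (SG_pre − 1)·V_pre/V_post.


pts_pre = (1.041 − 1)·1000 = 41.0000
pts_post = 41.0000·36.9/23.8 = 63.5672
SG_post = 1 + 63.5672/1000

1.0636


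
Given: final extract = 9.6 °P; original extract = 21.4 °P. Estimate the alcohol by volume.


SG = 259/(259 − P);  ABV = (OG − FG)·131.25
OG = 259/(259 − 21.4) = 1.0901
FG = 259/(259 − 9.6) = 1.0385
ABV = (1.0901 − 1.0385)·131.25

6.7692 % ABV


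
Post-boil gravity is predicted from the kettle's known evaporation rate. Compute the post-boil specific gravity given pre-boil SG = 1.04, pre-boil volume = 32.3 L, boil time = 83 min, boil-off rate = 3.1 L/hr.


V_post = V_pre − rate·(t/60);  SG_post = 1 + (SG_pre−1)·V_pre/V_post
V_post = 32.3 − 3.1·(83/60) = 28.0117
SG_post = 1 + (1.04 − 1)·32.3/28.0117

1.0461


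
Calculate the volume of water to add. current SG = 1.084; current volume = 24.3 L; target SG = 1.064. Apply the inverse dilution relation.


V_water = V·((SG_curr − 1)/(SG_target − 1) − 1)
V_water = 24.3·((1.084 − 1)/(1.064 − 1) − 1)

7.5938 L


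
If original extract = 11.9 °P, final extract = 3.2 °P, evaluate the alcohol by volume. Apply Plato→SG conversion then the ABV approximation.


SG = 259/(259 − P);  ABV = (OG − FG)·131.25
OG = 259/(259 − 11.9) = 1.0482
FG = 259/(259 − 3.2) = 1.0125
ABV = (1.0482 − 1.0125)·131.25

4.6789 % ABV


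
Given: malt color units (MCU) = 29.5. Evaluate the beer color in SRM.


SRM = 1.4922 · MCU^0.6859
SRM = 1.4922 · 29.5^0.6859

15.2047 SRM


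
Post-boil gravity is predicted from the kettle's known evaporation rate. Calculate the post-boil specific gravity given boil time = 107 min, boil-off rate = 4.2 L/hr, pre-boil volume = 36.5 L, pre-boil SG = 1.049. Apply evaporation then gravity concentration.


V_post = V_pre − rate·(t/60);  SG_post = 1 + (SG_pre−1)·V_pre/V_post
V_post = 36.5 − 4.2·(107/60) = 29.0100
SG_post = 1 + (1.049 − 1)·36.5/29.0100

1.0617


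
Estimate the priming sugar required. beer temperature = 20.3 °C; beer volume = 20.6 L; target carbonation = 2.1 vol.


residual = 14.695·(0.01821 + 0.09011·e^(−0.04·T));  sugar = (target − residual)·4.0·V
residual = 14.695·(0.01821 + 0.09011·e^(−0.04·20.3)) = 0.8555
sugar = (2.1 − 0.8555)·4.0·20.6

102.5480 g


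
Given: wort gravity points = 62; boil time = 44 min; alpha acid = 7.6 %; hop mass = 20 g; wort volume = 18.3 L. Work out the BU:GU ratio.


U = 1.65·0.000125^(GP/1000)·(1−e^(−0.04t))/4.15;  IBU = (α/100)·m·U·1000/V;  BU:GU = IBU/GP
U = 1.65·0.000125^(62/1000)·(1−e^(−0.04·44))/4.15 = 0.1886
IBU = (7.6/100)·20·0.1886·1000/18.3 = 15.6619
BU:GU = 15.6619/62

0.2526


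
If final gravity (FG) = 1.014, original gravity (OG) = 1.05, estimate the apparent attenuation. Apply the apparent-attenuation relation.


AA = (OG − FG)/(OG − 1) · 100
AA = (1.05 − 1.014)/(1.05 − 1) · 100

72.0000 %


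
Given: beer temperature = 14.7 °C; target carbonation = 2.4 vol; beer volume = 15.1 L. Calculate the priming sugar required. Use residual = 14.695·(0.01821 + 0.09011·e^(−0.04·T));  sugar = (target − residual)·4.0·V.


residual = 14.695·(0.01821 + 0.09011·e^(−0.04·14.7)) = 1.0031
sugar = (2.4 − 1.0031)·4.0·15.1

84.3735 g


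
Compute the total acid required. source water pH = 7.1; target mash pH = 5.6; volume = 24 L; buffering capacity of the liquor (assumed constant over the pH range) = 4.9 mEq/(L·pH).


acid = buffering capacity · (pH_source − pH_target) · V
acid = 4.9 · (7.1 − 5.6) · 24

176.4000 mEq


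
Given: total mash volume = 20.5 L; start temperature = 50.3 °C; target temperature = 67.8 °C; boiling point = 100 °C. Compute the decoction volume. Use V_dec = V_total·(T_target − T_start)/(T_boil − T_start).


V_dec = 20.5·(67.8 − 50.3)/(100 − 50.3)

7.2183 L


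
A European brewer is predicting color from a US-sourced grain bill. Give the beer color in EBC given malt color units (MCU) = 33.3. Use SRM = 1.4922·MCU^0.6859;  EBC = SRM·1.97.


SRM = 1.4922·33.3^0.6859 = 16.5223
EBC = 16.5223·1.97

32.5490 EBC


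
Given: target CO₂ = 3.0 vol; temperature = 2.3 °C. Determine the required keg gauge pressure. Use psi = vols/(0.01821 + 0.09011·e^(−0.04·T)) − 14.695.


psi = 3.0/(0.01821 + 0.09011·e^(−0.04·2.3)) − 14.695

15.1855 psi


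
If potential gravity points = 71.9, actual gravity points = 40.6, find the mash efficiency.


efficiency = actual / potential × 100
efficiency = 40.6 / 71.9 × 100

56.4673 %


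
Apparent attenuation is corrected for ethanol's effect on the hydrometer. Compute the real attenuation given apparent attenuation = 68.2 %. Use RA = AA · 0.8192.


RA = 68.2 · 0.8192

55.8694 %


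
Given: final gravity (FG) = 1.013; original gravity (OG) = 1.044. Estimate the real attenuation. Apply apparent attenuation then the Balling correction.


AA = (OG−FG)/(OG−1)·100;  RA = AA·0.8192
AA = (1.044 − 1.013)/(1.044 − 1)·100 = 70.4545
RA = 70.4545·0.8192

57.7164 %


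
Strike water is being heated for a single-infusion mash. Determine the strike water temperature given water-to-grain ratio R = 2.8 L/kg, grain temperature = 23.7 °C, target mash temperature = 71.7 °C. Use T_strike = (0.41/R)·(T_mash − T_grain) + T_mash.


T_strike = (0.41/2.8)·(71.7 − 23.7) + 71.7

78.7286 °C


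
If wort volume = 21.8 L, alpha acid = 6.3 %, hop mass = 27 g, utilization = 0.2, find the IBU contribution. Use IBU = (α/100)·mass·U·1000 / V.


IBU = (6.3/100)·27·0.2·1000 / 21.8

15.6055 IBU


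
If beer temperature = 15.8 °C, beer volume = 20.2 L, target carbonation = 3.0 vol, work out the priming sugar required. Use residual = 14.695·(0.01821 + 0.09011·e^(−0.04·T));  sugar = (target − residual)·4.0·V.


residual = 14.695·(0.01821 + 0.09011·e^(−0.04·15.8)) = 0.9714
sugar = (3.0 − 0.9714)·4.0·20.2

163.9087 g


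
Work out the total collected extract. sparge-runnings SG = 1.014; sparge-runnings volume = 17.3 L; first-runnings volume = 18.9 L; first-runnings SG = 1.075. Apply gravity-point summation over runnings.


total = Σ (SG_i − 1)·1000·V_i
first = (1.075 − 1)·1000·18.9 = 1417.5000
sparge = (1.014 − 1)·1000·17.3 = 242.2000
total = 1417.5000 + 242.2000

1659.7000 gravity·L


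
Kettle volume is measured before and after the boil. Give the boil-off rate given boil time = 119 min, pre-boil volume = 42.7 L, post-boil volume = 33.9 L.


rate = (V_pre − V_post) / (t_min/60)
rate = (42.7 − 33.9) / (119/60)

4.4370 L/hr


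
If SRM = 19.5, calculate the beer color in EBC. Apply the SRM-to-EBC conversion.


EBC = SRM · 1.97
EBC = 19.5 · 1.97

38.4150 EBC


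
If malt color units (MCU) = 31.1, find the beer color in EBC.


SRM = 1.4922·MCU^0.6859;  EBC = SRM·1.97
SRM = 1.4922·31.1^0.6859 = 15.7656
EBC = 15.7656·1.97

31.0583 EBC


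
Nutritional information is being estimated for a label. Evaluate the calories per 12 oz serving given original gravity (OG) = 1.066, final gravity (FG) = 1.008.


ABW = (OG−FG)·131.25·0.79/FG;  °P = 259 − 259/SG (for OG→OE and FG→AE);  RE = 0.1808·OE + 0.8192·AE;  Cal = (6.9·ABW + 4·(RE−0.1))·FG·3.55
ABW = (1.066 − 1.008)·131.25·0.79/1.008 = 5.9661
OE = 259 − 259/1.066 = 16.0356 °P
AE = 259 − 259/1.008 = 2.0556 °P
RE = 0.1808·16.0356 + 0.8192·2.0556 = 4.5832 °P
Cal = (6.9·5.9661 + 4·(4.5832−0.1))·1.008·3.55

211.4800 kcal


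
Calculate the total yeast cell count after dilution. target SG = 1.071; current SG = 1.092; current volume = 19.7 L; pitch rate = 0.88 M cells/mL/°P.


V_w = V·((SG_c−1)/(SG_t−1)−1);  °P = 259 − 259/SG_t;  cells = rate·(V+V_w)·°P
V_w = 19.7·((1.092−1)/(1.071−1)−1) = 5.8268
V_final = 19.7 + 5.8268 = 25.5268
°P = 259 − 259/1.071 = 17.1699
cells = 0.88·25.5268·17.1699

385.6977 billion cells


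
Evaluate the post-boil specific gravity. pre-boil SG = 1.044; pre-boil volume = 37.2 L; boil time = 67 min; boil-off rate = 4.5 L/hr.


V_post = V_pre − rate·(t/60);  SG_post = 1 + (SG_pre−1)·V_pre/V_post
V_post = 37.2 − 4.5·(67/60) = 32.1750
SG_post = 1 + (1.044 − 1)·37.2/32.1750

1.0509


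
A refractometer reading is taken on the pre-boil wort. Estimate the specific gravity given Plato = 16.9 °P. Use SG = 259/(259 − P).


SG = 259/(259 − 16.9)

1.0698


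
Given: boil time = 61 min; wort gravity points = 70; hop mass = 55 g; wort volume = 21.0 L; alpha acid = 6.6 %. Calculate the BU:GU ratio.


U = 1.65·0.000125^(GP/1000)·(1−e^(−0.04t))/4.15;  IBU = (α/100)·m·U·1000/V;  BU:GU = IBU/GP
U = 1.65·0.000125^(70/1000)·(1−e^(−0.04·61))/4.15 = 0.1935
IBU = (6.6/100)·55·0.1935·1000/21.0 = 33.4427
BU:GU = 33.4427/70

0.4778


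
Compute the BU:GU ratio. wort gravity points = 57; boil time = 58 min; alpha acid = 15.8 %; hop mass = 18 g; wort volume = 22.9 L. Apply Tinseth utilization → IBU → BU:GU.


U = 1.65·0.000125^(GP/1000)·(1−e^(−0.04t))/4.15;  IBU = (α/100)·m·U·1000/V;  BU:GU = IBU/GP
U = 1.65·0.000125^(57/1000)·(1−e^(−0.04·58))/4.15 = 0.2148
IBU = (15.8/100)·18·0.2148·1000/22.9 = 26.6765
BU:GU = 26.6765/57

0.4680


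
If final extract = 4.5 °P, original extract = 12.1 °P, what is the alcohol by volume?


SG = 259/(259 − P);  ABV = (OG − FG)·131.25
OG = 259/(259 − 12.1) = 1.0490
FG = 259/(259 − 4.5) = 1.0177
ABV = (1.0490 − 1.0177)·131.25

4.1115 % ABV


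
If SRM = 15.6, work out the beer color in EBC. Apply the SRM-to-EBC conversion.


EBC = SRM · 1.97
EBC = 15.6 · 1.97

30.7320 EBC


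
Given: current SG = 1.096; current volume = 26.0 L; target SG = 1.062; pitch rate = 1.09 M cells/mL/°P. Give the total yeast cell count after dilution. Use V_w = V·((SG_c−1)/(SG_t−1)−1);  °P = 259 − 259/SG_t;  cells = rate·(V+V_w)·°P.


V_w = 26.0·((1.096−1)/(1.062−1)−1) = 14.2581
V_final = 26.0 + 14.2581 = 40.2581
°P = 259 − 259/1.062 = 15.1205
cells = 1.09·40.2581·15.1205

663.5082 billion cells


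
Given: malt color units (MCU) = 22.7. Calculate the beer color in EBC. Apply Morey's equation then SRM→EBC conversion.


SRM = 1.4922·MCU^0.6859;  EBC = SRM·1.97
SRM = 1.4922·22.7^0.6859 = 12.7036
EBC = 12.7036·1.97

25.0260 EBC


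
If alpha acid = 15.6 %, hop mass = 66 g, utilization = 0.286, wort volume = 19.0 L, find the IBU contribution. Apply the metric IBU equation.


IBU = (α/100)·mass·U·1000 / V
IBU = (15.6/100)·66·0.286·1000 / 19.0

154.9819 IBU


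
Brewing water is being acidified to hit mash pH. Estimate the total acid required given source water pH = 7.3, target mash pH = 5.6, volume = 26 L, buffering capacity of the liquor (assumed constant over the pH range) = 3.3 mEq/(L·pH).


acid = buffering capacity · (pH_source − pH_target) · V
acid = 3.3 · (7.3 − 5.6) · 26

145.8600 mEq


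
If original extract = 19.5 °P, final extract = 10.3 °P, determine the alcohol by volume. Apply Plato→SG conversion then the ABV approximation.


SG = 259/(259 − P);  ABV = (OG − FG)·131.25
OG = 259/(259 − 19.5) = 1.0814
FG = 259/(259 − 10.3) = 1.0414
ABV = (1.0814 − 1.0414)·131.25

5.2506 % ABV
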